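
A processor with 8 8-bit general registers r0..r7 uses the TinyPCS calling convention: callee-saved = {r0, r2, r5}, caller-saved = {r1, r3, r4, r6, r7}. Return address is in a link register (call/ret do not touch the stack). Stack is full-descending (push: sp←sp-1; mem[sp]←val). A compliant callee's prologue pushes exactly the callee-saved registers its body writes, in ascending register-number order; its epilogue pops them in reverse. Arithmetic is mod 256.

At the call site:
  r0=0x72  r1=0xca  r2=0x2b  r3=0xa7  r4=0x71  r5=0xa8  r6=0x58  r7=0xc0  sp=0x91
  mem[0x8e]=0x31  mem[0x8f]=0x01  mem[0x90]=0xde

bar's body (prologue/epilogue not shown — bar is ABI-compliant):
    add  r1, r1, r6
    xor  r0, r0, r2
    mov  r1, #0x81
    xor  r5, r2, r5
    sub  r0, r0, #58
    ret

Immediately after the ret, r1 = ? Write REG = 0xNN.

prologue: push r0 -> mem[0x90]=0x72, sp=0x90
prologue: push r5 -> mem[0x8f]=0xa8, sp=0x8f
body[0] add  r1, r1, r6 -> r1=0x22
body[1] xor  r0, r0, r2 -> r0=0x59
body[2] mov  r1, #0x81 -> r1=0x81
body[3] xor  r5, r2, r5 -> r5=0x83
body[4] sub  r0, r0, #58 -> r0=0x1f
epilogue: pop r5=0xa8, sp=0x90
epilogue: pop r0=0x72, sp=0x91
r1 is caller-saved -> body value

REG = 0x81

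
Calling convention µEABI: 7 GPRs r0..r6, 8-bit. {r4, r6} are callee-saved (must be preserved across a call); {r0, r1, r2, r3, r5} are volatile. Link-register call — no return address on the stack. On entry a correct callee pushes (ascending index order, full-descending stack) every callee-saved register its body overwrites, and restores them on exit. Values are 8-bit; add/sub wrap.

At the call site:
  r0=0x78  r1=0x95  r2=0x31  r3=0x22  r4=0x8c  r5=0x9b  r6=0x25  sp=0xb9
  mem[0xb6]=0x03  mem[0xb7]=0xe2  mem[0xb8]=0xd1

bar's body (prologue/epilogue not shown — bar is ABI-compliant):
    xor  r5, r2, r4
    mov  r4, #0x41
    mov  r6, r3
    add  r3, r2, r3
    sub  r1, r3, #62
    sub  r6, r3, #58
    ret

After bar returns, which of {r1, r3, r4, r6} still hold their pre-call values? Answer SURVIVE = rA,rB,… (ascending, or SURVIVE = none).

SURVIVE = r4,r6

prologue: push r4 → mem[0xb8]=0x8c, sp=0xb8
prologue: push r6 → mem[0xb7]=0x25, sp=0xb7
body[0] xor  r5, r2, r4 → r5=0xbd
body[1] mov  r4, #0x41 → r4=0x41
body[2] mov  r6, r3 → r6=0x22
body[3] add  r3, r2, r3 → r3=0x53
body[4] sub  r1, r3, #62 → r1=0x15
body[5] sub  r6, r3, #58 → r6=0x19
epilogue: pop r6=0x25, sp=0xb8
epilogue: pop r4=0x8c, sp=0xb9
r1: caller-saved, written=True
r3: caller-saved, written=True
r4: callee-saved, written=True
r6: callee-saved, written=True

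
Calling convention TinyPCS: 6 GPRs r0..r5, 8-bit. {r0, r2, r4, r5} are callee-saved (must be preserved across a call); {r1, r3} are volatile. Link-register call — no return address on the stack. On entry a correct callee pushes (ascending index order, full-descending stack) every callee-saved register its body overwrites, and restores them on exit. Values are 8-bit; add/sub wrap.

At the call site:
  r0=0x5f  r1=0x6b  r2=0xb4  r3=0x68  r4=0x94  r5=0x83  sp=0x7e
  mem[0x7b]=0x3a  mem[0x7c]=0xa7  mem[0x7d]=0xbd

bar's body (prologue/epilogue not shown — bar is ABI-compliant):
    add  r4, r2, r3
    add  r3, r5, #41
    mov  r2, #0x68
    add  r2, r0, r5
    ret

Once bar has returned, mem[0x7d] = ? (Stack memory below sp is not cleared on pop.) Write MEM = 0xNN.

prologue: push r2 -> mem[0x7d]=0xb4, sp=0x7d
prologue: push r4 -> mem[0x7c]=0x94, sp=0x7c
body[0] add  r4, r2, r3 -> r4=0x1c
body[1] add  r3, r5, #41 -> r3=0xac
body[2] mov  r2, #0x68 -> r2=0x68
body[3] add  r2, r0, r5 -> r2=0xe2
epilogue: pop r4=0x94, sp=0x7d
epilogue: pop r2=0xb4, sp=0x7e
prologue pushed ['r2', 'r4'] at ['0x7d', '0x7c']

MEM = 0xb4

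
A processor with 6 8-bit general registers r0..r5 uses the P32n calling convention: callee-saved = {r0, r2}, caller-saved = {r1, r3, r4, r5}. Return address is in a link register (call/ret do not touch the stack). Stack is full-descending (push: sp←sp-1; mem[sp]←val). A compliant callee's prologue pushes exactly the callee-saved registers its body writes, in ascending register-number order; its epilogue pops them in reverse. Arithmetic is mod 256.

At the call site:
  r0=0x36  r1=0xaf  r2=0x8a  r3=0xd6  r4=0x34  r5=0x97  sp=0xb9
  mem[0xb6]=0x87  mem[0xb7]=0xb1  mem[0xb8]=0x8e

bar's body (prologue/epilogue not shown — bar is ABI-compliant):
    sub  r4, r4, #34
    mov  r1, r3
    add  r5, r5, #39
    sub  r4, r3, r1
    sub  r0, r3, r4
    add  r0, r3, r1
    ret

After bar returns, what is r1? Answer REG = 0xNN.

REG = 0xd6

prologue: push r0 -> mem[0xb8]=0x36, sp=0xb8
body[0] sub  r4, r4, #34 -> r4=0x12
body[1] mov  r1, r3 -> r1=0xd6
body[2] add  r5, r5, #39 -> r5=0xbe
body[3] sub  r4, r3, r1 -> r4=0x00
body[4] sub  r0, r3, r4 -> r0=0xd6
body[5] add  r0, r3, r1 -> r0=0xac
epilogue: pop r0=0x36, sp=0xb9
r1 is caller-saved -> body value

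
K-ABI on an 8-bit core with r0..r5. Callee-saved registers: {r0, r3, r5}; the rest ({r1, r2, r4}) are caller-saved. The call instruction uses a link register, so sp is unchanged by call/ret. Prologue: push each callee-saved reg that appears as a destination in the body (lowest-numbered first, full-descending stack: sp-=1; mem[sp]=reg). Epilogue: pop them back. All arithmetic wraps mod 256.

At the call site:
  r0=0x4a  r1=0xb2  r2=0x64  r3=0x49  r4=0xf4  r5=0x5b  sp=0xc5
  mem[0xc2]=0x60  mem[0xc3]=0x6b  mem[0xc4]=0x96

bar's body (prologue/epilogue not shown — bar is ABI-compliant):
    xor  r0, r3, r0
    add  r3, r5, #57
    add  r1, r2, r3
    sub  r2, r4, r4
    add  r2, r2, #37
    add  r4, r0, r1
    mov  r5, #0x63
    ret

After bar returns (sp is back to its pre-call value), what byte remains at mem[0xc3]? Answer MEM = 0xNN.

MEM = 0x49

prologue: push r0 -> mem[0xc4]=0x4a, sp=0xc4
prologue: push r3 -> mem[0xc3]=0x49, sp=0xc3
prologue: push r5 -> mem[0xc2]=0x5b, sp=0xc2
body[0] xor  r0, r3, r0 -> r0=0x03
body[1] add  r3, r5, #57 -> r3=0x94
body[2] add  r1, r2, r3 -> r1=0xf8
body[3] sub  r2, r4, r4 -> r2=0x00
body[4] add  r2, r2, #37 -> r2=0x25
body[5] add  r4, r0, r1 -> r4=0xfb
body[6] mov  r5, #0x63 -> r5=0x63
epilogue: pop r5=0x5b, sp=0xc3
epilogue: pop r3=0x49, sp=0xc4
epilogue: pop r0=0x4a, sp=0xc5
prologue pushed ['r0', 'r3', 'r5'] at ['0xc4', '0xc3', '0xc2']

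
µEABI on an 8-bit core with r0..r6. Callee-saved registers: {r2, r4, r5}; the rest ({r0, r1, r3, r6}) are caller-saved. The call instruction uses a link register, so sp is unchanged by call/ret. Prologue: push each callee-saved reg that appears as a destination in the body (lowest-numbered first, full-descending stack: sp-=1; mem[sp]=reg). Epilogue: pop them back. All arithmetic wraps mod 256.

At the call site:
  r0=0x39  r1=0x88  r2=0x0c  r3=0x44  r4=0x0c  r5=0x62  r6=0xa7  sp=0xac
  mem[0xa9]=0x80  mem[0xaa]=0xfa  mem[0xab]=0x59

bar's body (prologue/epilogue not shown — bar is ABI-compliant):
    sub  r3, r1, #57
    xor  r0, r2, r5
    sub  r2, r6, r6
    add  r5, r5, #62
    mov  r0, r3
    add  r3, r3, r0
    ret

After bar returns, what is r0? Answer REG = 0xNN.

REG = 0x4f

prologue: push r2 → mem[0xab]=0x0c, sp=0xab
prologue: push r5 → mem[0xaa]=0x62, sp=0xaa
body[0] sub  r3, r1, #57 → r3=0x4f
body[1] xor  r0, r2, r5 → r0=0x6e
body[2] sub  r2, r6, r6 → r2=0x00
body[3] add  r5, r5, #62 → r5=0xa0
body[4] mov  r0, r3 → r0=0x4f
body[5] add  r3, r3, r0 → r3=0x9e
epilogue: pop r5=0x62, sp=0xab
epilogue: pop r2=0x0c, sp=0xac
r0 is caller-saved → body value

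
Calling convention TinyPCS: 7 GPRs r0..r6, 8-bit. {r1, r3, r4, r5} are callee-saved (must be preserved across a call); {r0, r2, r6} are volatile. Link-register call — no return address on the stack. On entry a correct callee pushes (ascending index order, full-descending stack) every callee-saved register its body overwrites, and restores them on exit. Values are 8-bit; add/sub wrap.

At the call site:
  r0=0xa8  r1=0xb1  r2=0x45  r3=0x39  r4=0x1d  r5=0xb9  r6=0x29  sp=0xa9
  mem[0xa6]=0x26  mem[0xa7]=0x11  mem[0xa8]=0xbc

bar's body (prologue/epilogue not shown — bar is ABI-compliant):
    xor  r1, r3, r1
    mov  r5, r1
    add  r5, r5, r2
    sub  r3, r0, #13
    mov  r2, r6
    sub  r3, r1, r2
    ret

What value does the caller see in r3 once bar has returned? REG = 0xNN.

prologue: push r1 → mem[0xa8]=0xb1, sp=0xa8
prologue: push r3 → mem[0xa7]=0x39, sp=0xa7
prologue: push r5 → mem[0xa6]=0xb9, sp=0xa6
body[0] xor  r1, r3, r1 → r1=0x88
body[1] mov  r5, r1 → r5=0x88
body[2] add  r5, r5, r2 → r5=0xcd
body[3] sub  r3, r0, #13 → r3=0x9b
body[4] mov  r2, r6 → r2=0x29
body[5] sub  r3, r1, r2 → r3=0x5f
epilogue: pop r5=0xb9, sp=0xa7
epilogue: pop r3=0x39, sp=0xa8
epilogue: pop r1=0xb1, sp=0xa9
r3 is callee-saved → restored

REG = 0x39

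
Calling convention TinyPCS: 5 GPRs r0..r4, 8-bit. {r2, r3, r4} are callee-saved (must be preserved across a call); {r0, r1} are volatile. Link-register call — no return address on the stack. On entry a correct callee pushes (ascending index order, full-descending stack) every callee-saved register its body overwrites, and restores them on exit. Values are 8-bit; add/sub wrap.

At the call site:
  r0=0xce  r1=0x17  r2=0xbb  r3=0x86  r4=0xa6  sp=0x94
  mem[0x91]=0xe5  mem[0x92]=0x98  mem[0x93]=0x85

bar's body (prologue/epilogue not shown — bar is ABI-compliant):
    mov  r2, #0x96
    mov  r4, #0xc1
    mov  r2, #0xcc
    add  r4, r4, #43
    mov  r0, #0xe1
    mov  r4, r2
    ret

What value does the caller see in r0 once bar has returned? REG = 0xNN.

REG = 0xe1

prologue: push r2 -> mem[0x93]=0xbb, sp=0x93
prologue: push r4 -> mem[0x92]=0xa6, sp=0x92
body[0] mov  r2, #0x96 -> r2=0x96
body[1] mov  r4, #0xc1 -> r4=0xc1
body[2] mov  r2, #0xcc -> r2=0xcc
body[3] add  r4, r4, #43 -> r4=0xec
body[4] mov  r0, #0xe1 -> r0=0xe1
body[5] mov  r4, r2 -> r4=0xcc
epilogue: pop r4=0xa6, sp=0x93
epilogue: pop r2=0xbb, sp=0x94
r0 is caller-saved -> body value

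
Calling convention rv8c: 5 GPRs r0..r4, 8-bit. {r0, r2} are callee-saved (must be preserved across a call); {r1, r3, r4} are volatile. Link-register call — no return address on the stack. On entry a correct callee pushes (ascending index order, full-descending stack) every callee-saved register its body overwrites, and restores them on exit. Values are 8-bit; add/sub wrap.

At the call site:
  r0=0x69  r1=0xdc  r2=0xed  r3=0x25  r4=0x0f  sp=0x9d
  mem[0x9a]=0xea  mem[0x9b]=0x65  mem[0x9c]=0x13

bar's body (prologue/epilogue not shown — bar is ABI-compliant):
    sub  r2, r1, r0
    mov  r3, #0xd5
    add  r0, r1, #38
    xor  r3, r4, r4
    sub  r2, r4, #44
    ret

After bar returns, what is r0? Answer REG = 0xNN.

REG = 0x69

prologue: push r0 -> mem[0x9c]=0x69, sp=0x9c
prologue: push r2 -> mem[0x9b]=0xed, sp=0x9b
body[0] sub  r2, r1, r0 -> r2=0x73
body[1] mov  r3, #0xd5 -> r3=0xd5
body[2] add  r0, r1, #38 -> r0=0x02
body[3] xor  r3, r4, r4 -> r3=0x00
body[4] sub  r2, r4, #44 -> r2=0xe3
epilogue: pop r2=0xed, sp=0x9c
epilogue: pop r0=0x69, sp=0x9d
r0 is callee-saved -> restored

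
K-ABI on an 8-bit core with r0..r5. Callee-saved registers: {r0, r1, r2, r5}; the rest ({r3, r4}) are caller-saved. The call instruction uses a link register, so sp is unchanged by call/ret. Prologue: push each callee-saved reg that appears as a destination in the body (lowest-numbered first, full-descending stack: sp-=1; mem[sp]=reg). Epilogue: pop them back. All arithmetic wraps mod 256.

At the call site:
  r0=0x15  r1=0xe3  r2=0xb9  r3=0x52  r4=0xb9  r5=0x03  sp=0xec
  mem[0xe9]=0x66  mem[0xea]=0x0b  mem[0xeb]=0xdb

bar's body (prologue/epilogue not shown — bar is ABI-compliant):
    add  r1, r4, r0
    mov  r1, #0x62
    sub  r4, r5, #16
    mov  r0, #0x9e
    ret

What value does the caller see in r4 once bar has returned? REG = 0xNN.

prologue: push r0 -> mem[0xeb]=0x15, sp=0xeb
prologue: push r1 -> mem[0xea]=0xe3, sp=0xea
body[0] add  r1, r4, r0 -> r1=0xce
body[1] mov  r1, #0x62 -> r1=0x62
body[2] sub  r4, r5, #16 -> r4=0xf3
body[3] mov  r0, #0x9e -> r0=0x9e
epilogue: pop r1=0xe3, sp=0xeb
epilogue: pop r0=0x15, sp=0xec
r4 is caller-saved -> body value

REG = 0xf3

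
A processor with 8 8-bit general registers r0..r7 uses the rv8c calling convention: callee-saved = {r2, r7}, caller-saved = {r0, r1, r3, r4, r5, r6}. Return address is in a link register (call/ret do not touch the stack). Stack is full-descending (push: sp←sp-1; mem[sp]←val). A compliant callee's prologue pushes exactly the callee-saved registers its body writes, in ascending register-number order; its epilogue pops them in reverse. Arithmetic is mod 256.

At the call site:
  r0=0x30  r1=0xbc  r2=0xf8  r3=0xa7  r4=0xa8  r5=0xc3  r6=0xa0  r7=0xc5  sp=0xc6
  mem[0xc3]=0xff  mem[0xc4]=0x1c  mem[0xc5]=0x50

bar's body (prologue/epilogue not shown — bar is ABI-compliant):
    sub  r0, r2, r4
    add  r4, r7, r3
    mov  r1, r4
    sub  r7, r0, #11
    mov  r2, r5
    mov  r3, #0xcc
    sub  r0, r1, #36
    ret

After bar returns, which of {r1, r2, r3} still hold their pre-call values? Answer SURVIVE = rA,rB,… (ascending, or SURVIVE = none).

SURVIVE = r2

prologue: push r2 -> mem[0xc5]=0xf8, sp=0xc5
prologue: push r7 -> mem[0xc4]=0xc5, sp=0xc4
body[0] sub  r0, r2, r4 -> r0=0x50
body[1] add  r4, r7, r3 -> r4=0x6c
body[2] mov  r1, r4 -> r1=0x6c
body[3] sub  r7, r0, #11 -> r7=0x45
body[4] mov  r2, r5 -> r2=0xc3
body[5] mov  r3, #0xcc -> r3=0xcc
body[6] sub  r0, r1, #36 -> r0=0x48
epilogue: pop r7=0xc5, sp=0xc5
epilogue: pop r2=0xf8, sp=0xc6
r1: caller-saved, written=True
r2: callee-saved, written=True
r3: caller-saved, written=True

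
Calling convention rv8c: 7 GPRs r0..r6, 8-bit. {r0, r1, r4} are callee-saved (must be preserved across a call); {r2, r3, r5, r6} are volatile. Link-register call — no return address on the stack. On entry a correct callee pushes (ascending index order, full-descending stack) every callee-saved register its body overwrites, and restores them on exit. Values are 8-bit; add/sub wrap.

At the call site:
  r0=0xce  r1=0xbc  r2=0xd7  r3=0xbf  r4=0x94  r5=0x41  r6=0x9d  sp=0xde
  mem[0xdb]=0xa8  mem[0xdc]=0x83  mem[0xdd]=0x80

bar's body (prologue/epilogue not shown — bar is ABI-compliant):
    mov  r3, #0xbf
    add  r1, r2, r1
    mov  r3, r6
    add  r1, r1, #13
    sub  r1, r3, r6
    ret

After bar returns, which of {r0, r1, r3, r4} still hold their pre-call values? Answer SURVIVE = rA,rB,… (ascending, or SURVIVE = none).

prologue: push r1 -> mem[0xdd]=0xbc, sp=0xdd
body[0] mov  r3, #0xbf -> r3=0xbf
body[1] add  r1, r2, r1 -> r1=0x93
body[2] mov  r3, r6 -> r3=0x9d
body[3] add  r1, r1, #13 -> r1=0xa0
body[4] sub  r1, r3, r6 -> r1=0x00
epilogue: pop r1=0xbc, sp=0xde
r0: callee-saved, written=False
r1: callee-saved, written=True
r3: caller-saved, written=True
r4: callee-saved, written=False

SURVIVE = r0,r1,r4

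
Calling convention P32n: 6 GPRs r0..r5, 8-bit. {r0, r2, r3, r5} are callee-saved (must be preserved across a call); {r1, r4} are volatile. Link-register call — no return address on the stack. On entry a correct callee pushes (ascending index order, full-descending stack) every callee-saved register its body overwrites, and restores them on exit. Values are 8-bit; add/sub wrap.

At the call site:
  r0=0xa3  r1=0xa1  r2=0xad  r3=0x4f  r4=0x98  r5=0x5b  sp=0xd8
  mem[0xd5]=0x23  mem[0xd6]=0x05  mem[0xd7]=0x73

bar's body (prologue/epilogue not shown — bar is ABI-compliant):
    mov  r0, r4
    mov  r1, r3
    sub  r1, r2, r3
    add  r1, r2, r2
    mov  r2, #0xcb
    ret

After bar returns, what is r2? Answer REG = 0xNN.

prologue: push r0 → mem[0xd7]=0xa3, sp=0xd7
prologue: push r2 → mem[0xd6]=0xad, sp=0xd6
body[0] mov  r0, r4 → r0=0x98
body[1] mov  r1, r3 → r1=0x4f
body[2] sub  r1, r2, r3 → r1=0x5e
body[3] add  r1, r2, r2 → r1=0x5a
body[4] mov  r2, #0xcb → r2=0xcb
epilogue: pop r2=0xad, sp=0xd7
epilogue: pop r0=0xa3, sp=0xd8
r2 is callee-saved → restored

REG = 0xad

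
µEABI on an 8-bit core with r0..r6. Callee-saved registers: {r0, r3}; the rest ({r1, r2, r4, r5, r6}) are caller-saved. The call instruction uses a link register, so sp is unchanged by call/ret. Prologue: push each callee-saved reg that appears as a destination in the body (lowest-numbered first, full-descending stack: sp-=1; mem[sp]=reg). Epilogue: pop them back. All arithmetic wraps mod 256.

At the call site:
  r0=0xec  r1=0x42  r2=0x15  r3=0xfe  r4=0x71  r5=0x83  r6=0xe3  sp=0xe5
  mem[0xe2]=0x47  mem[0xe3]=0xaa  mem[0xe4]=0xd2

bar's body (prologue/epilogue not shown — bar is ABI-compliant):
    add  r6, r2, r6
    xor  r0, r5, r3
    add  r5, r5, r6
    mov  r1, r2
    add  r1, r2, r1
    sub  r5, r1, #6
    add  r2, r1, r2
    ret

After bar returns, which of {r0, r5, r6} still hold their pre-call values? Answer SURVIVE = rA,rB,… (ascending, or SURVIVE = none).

prologue: push r0 → mem[0xe4]=0xec, sp=0xe4
body[0] add  r6, r2, r6 → r6=0xf8
body[1] xor  r0, r5, r3 → r0=0x7d
body[2] add  r5, r5, r6 → r5=0x7b
body[3] mov  r1, r2 → r1=0x15
body[4] add  r1, r2, r1 → r1=0x2a
body[5] sub  r5, r1, #6 → r5=0x24
body[6] add  r2, r1, r2 → r2=0x3f
epilogue: pop r0=0xec, sp=0xe5
r0: callee-saved, written=True
r5: caller-saved, written=True
r6: caller-saved, written=True

SURVIVE = r0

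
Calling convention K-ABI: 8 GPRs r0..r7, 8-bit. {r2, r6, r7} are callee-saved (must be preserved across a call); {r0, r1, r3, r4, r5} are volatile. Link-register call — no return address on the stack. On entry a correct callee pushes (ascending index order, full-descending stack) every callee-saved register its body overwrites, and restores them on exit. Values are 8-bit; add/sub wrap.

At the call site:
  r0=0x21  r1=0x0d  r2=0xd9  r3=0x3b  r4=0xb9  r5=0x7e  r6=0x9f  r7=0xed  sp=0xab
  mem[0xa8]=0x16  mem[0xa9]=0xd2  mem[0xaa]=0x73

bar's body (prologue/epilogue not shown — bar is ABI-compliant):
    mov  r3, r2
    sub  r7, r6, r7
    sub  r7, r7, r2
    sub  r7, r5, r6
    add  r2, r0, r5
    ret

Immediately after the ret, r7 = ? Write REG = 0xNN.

REG = 0xed

prologue: push r2 → mem[0xaa]=0xd9, sp=0xaa
prologue: push r7 → mem[0xa9]=0xed, sp=0xa9
body[0] mov  r3, r2 → r3=0xd9
body[1] sub  r7, r6, r7 → r7=0xb2
body[2] sub  r7, r7, r2 → r7=0xd9
body[3] sub  r7, r5, r6 → r7=0xdf
body[4] add  r2, r0, r5 → r2=0x9f
epilogue: pop r7=0xed, sp=0xaa
epilogue: pop r2=0xd9, sp=0xab
r7 is callee-saved → restored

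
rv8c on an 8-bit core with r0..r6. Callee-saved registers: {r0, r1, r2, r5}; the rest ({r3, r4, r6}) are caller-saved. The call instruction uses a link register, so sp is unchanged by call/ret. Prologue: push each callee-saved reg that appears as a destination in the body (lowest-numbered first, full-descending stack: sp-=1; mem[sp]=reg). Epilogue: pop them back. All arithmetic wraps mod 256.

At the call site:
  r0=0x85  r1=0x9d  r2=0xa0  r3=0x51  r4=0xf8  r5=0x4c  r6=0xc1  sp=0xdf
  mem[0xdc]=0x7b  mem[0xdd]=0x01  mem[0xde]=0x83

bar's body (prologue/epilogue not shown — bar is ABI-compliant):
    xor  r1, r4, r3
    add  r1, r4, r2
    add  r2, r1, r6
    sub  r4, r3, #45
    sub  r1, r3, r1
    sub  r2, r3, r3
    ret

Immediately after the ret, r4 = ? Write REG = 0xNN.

REG = 0x24

prologue: push r1 → mem[0xde]=0x9d, sp=0xde
prologue: push r2 → mem[0xdd]=0xa0, sp=0xdd
body[0] xor  r1, r4, r3 → r1=0xa9
body[1] add  r1, r4, r2 → r1=0x98
body[2] add  r2, r1, r6 → r2=0x59
body[3] sub  r4, r3, #45 → r4=0x24
body[4] sub  r1, r3, r1 → r1=0xb9
body[5] sub  r2, r3, r3 → r2=0x00
epilogue: pop r2=0xa0, sp=0xde
epilogue: pop r1=0x9d, sp=0xdf
r4 is caller-saved → body value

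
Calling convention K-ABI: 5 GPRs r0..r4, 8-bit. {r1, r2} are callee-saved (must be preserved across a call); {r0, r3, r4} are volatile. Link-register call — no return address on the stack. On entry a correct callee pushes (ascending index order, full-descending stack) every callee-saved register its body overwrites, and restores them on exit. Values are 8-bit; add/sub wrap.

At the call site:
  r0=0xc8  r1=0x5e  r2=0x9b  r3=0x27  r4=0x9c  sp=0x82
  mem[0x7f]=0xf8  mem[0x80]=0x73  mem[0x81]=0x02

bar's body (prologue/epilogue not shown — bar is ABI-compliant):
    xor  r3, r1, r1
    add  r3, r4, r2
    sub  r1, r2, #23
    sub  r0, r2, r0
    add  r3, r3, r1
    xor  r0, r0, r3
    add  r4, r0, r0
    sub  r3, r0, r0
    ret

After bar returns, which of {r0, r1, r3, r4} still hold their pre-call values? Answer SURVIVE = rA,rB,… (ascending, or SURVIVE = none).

prologue: push r1 → mem[0x81]=0x5e, sp=0x81
body[0] xor  r3, r1, r1 → r3=0x00
body[1] add  r3, r4, r2 → r3=0x37
body[2] sub  r1, r2, #23 → r1=0x84
body[3] sub  r0, r2, r0 → r0=0xd3
body[4] add  r3, r3, r1 → r3=0xbb
body[5] xor  r0, r0, r3 → r0=0x68
body[6] add  r4, r0, r0 → r4=0xd0
body[7] sub  r3, r0, r0 → r3=0x00
epilogue: pop r1=0x5e, sp=0x82
r0: caller-saved, written=True
r1: callee-saved, written=True
r3: caller-saved, written=True
r4: caller-saved, written=True

SURVIVE = r1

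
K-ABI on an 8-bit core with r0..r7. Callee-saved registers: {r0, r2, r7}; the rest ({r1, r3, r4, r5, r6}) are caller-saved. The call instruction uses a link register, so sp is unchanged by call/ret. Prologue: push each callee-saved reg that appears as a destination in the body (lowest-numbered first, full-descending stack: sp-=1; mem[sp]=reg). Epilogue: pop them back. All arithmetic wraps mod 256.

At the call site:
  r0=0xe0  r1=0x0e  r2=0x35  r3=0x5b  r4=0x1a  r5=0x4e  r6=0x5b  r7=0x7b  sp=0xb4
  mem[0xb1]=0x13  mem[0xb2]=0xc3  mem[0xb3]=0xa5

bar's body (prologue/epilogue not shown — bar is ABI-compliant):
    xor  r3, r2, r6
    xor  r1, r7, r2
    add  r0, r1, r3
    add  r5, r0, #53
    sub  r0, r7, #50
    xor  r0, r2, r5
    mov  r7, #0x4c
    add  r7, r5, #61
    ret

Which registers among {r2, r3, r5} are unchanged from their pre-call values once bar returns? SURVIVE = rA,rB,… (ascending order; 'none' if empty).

SURVIVE = r2

prologue: push r0 -> mem[0xb3]=0xe0, sp=0xb3
prologue: push r7 -> mem[0xb2]=0x7b, sp=0xb2
body[0] xor  r3, r2, r6 -> r3=0x6e
body[1] xor  r1, r7, r2 -> r1=0x4e
body[2] add  r0, r1, r3 -> r0=0xbc
body[3] add  r5, r0, #53 -> r5=0xf1
body[4] sub  r0, r7, #50 -> r0=0x49
body[5] xor  r0, r2, r5 -> r0=0xc4
body[6] mov  r7, #0x4c -> r7=0x4c
body[7] add  r7, r5, #61 -> r7=0x2e
epilogue: pop r7=0x7b, sp=0xb3
epilogue: pop r0=0xe0, sp=0xb4
r2: callee-saved, written=False
r3: caller-saved, written=True
r5: caller-saved, written=True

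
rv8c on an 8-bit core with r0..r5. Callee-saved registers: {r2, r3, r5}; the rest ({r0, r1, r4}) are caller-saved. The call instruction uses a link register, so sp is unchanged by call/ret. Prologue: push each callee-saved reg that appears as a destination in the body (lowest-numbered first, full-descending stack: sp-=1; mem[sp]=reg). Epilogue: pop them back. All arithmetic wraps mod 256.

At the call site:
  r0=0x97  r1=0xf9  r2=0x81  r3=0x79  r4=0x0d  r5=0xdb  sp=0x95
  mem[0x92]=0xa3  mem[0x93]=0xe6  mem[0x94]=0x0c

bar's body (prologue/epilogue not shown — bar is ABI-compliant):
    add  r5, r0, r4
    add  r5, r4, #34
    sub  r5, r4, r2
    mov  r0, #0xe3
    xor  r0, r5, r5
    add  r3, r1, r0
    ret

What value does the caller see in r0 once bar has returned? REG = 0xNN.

REG = 0x00

prologue: push r3 → mem[0x94]=0x79, sp=0x94
prologue: push r5 → mem[0x93]=0xdb, sp=0x93
body[0] add  r5, r0, r4 → r5=0xa4
body[1] add  r5, r4, #34 → r5=0x2f
body[2] sub  r5, r4, r2 → r5=0x8c
body[3] mov  r0, #0xe3 → r0=0xe3
body[4] xor  r0, r5, r5 → r0=0x00
body[5] add  r3, r1, r0 → r3=0xf9
epilogue: pop r5=0xdb, sp=0x94
epilogue: pop r3=0x79, sp=0x95
r0 is caller-saved → body value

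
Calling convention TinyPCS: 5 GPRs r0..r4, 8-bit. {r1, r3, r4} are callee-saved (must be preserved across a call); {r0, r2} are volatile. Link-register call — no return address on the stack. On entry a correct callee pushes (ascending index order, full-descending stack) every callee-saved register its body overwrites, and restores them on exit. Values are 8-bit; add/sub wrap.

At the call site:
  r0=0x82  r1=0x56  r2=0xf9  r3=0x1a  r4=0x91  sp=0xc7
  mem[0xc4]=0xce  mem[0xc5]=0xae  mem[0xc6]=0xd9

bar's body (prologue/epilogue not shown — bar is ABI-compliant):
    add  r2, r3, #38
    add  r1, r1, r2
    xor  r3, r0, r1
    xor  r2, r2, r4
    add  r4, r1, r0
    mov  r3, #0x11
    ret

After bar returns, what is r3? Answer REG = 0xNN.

prologue: push r1 → mem[0xc6]=0x56, sp=0xc6
prologue: push r3 → mem[0xc5]=0x1a, sp=0xc5
prologue: push r4 → mem[0xc4]=0x91, sp=0xc4
body[0] add  r2, r3, #38 → r2=0x40
body[1] add  r1, r1, r2 → r1=0x96
body[2] xor  r3, r0, r1 → r3=0x14
body[3] xor  r2, r2, r4 → r2=0xd1
body[4] add  r4, r1, r0 → r4=0x18
body[5] mov  r3, #0x11 → r3=0x11
epilogue: pop r4=0x91, sp=0xc5
epilogue: pop r3=0x1a, sp=0xc6
epilogue: pop r1=0x56, sp=0xc7
r3 is callee-saved → restored

REG = 0x1a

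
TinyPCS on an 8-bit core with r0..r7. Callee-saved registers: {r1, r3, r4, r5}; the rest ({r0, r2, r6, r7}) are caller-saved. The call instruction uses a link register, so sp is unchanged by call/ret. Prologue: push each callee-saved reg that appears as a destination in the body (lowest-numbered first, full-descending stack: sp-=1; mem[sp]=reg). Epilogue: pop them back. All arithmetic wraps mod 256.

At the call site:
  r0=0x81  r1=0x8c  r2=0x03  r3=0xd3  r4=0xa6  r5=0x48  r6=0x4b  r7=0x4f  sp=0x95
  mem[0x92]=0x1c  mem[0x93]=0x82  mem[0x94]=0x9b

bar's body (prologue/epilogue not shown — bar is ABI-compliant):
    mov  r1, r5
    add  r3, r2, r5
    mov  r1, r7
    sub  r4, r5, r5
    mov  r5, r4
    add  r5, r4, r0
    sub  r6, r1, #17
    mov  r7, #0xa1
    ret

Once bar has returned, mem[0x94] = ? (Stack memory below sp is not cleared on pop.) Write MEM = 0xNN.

prologue: push r1 -> mem[0x94]=0x8c, sp=0x94
prologue: push r3 -> mem[0x93]=0xd3, sp=0x93
prologue: push r4 -> mem[0x92]=0xa6, sp=0x92
prologue: push r5 -> mem[0x91]=0x48, sp=0x91
body[0] mov  r1, r5 -> r1=0x48
body[1] add  r3, r2, r5 -> r3=0x4b
body[2] mov  r1, r7 -> r1=0x4f
body[3] sub  r4, r5, r5 -> r4=0x00
body[4] mov  r5, r4 -> r5=0x00
body[5] add  r5, r4, r0 -> r5=0x81
body[6] sub  r6, r1, #17 -> r6=0x3e
body[7] mov  r7, #0xa1 -> r7=0xa1
epilogue: pop r5=0x48, sp=0x92
epilogue: pop r4=0xa6, sp=0x93
epilogue: pop r3=0xd3, sp=0x94
epilogue: pop r1=0x8c, sp=0x95
prologue pushed ['r1', 'r3', 'r4', 'r5'] at ['0x94', '0x93', '0x92', '0x91']

MEM = 0x8c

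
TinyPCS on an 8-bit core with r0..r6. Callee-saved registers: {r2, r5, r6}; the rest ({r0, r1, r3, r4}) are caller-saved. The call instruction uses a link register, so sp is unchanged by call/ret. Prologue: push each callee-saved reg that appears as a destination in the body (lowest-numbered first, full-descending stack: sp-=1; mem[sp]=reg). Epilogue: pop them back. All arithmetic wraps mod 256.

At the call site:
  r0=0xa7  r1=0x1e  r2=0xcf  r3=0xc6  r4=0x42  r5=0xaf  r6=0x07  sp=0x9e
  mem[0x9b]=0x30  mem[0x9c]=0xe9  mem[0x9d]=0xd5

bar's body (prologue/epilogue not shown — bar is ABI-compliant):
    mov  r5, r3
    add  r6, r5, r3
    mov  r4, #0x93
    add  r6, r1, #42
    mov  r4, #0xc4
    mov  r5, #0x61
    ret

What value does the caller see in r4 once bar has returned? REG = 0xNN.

REG = 0xc4

prologue: push r5 -> mem[0x9d]=0xaf, sp=0x9d
prologue: push r6 -> mem[0x9c]=0x07, sp=0x9c
body[0] mov  r5, r3 -> r5=0xc6
body[1] add  r6, r5, r3 -> r6=0x8c
body[2] mov  r4, #0x93 -> r4=0x93
body[3] add  r6, r1, #42 -> r6=0x48
body[4] mov  r4, #0xc4 -> r4=0xc4
body[5] mov  r5, #0x61 -> r5=0x61
epilogue: pop r6=0x07, sp=0x9d
epilogue: pop r5=0xaf, sp=0x9e
r4 is caller-saved -> body value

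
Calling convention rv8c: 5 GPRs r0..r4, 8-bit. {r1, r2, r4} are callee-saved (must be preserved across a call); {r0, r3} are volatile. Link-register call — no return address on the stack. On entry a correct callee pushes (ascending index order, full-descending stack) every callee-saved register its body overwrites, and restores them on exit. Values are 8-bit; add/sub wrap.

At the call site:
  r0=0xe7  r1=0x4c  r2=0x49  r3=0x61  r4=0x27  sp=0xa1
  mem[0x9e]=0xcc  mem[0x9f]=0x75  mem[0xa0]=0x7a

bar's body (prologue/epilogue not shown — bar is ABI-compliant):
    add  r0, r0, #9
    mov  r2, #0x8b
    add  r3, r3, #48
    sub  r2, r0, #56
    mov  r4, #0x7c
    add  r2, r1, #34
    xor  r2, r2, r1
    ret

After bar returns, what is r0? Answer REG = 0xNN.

REG = 0xf0

prologue: push r2 → mem[0xa0]=0x49, sp=0xa0
prologue: push r4 → mem[0x9f]=0x27, sp=0x9f
body[0] add  r0, r0, #9 → r0=0xf0
body[1] mov  r2, #0x8b → r2=0x8b
body[2] add  r3, r3, #48 → r3=0x91
body[3] sub  r2, r0, #56 → r2=0xb8
body[4] mov  r4, #0x7c → r4=0x7c
body[5] add  r2, r1, #34 → r2=0x6e
body[6] xor  r2, r2, r1 → r2=0x22
epilogue: pop r4=0x27, sp=0xa0
epilogue: pop r2=0x49, sp=0xa1
r0 is caller-saved → body value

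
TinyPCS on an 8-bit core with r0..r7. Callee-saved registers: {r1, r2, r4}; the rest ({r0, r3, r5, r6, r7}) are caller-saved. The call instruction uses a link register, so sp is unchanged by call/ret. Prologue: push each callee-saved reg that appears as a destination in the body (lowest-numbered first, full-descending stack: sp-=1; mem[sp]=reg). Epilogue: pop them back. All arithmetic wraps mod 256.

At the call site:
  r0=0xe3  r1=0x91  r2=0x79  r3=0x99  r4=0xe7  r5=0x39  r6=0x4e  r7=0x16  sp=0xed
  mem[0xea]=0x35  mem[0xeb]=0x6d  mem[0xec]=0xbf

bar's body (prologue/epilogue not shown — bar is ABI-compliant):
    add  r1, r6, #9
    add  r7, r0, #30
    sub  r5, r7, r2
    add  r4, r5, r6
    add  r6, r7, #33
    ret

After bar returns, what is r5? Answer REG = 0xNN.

prologue: push r1 → mem[0xec]=0x91, sp=0xec
prologue: push r4 → mem[0xeb]=0xe7, sp=0xeb
body[0] add  r1, r6, #9 → r1=0x57
body[1] add  r7, r0, #30 → r7=0x01
body[2] sub  r5, r7, r2 → r5=0x88
body[3] add  r4, r5, r6 → r4=0xd6
body[4] add  r6, r7, #33 → r6=0x22
epilogue: pop r4=0xe7, sp=0xec
epilogue: pop r1=0x91, sp=0xed
r5 is caller-saved → body value

REG = 0x88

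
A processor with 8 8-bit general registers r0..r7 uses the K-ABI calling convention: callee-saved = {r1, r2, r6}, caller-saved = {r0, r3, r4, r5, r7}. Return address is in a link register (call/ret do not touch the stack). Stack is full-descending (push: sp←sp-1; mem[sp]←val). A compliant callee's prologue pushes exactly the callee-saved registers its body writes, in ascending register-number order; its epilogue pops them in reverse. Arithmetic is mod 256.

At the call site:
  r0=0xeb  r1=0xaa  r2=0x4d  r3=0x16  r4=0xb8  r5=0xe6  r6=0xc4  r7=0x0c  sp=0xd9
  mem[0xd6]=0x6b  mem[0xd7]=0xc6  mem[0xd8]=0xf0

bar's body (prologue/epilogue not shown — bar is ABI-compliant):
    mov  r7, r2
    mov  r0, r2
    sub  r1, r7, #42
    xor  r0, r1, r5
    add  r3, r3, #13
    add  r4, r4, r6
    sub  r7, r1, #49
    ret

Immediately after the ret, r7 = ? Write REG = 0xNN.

prologue: push r1 -> mem[0xd8]=0xaa, sp=0xd8
body[0] mov  r7, r2 -> r7=0x4d
body[1] mov  r0, r2 -> r0=0x4d
body[2] sub  r1, r7, #42 -> r1=0x23
body[3] xor  r0, r1, r5 -> r0=0xc5
body[4] add  r3, r3, #13 -> r3=0x23
body[5] add  r4, r4, r6 -> r4=0x7c
body[6] sub  r7, r1, #49 -> r7=0xf2
epilogue: pop r1=0xaa, sp=0xd9
r7 is caller-saved -> body value

REG = 0xf2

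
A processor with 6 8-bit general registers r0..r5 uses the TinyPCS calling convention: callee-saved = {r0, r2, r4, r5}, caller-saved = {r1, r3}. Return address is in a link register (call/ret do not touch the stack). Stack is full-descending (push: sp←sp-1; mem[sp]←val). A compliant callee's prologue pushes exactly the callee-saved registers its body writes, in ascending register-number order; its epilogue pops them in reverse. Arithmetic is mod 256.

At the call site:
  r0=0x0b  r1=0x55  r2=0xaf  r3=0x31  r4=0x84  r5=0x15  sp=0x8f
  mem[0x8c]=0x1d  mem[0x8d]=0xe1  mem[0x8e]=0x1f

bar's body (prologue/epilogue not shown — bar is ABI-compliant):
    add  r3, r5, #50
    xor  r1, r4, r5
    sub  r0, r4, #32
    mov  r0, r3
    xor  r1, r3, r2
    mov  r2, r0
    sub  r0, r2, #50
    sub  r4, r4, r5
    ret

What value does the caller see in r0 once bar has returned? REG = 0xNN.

prologue: push r0 → mem[0x8e]=0x0b, sp=0x8e
prologue: push r2 → mem[0x8d]=0xaf, sp=0x8d
prologue: push r4 → mem[0x8c]=0x84, sp=0x8c
body[0] add  r3, r5, #50 → r3=0x47
body[1] xor  r1, r4, r5 → r1=0x91
body[2] sub  r0, r4, #32 → r0=0x64
body[3] mov  r0, r3 → r0=0x47
body[4] xor  r1, r3, r2 → r1=0xe8
body[5] mov  r2, r0 → r2=0x47
body[6] sub  r0, r2, #50 → r0=0x15
body[7] sub  r4, r4, r5 → r4=0x6f
epilogue: pop r4=0x84, sp=0x8d
epilogue: pop r2=0xaf, sp=0x8e
epilogue: pop r0=0x0b, sp=0x8f
r0 is callee-saved → restored

REG = 0x0b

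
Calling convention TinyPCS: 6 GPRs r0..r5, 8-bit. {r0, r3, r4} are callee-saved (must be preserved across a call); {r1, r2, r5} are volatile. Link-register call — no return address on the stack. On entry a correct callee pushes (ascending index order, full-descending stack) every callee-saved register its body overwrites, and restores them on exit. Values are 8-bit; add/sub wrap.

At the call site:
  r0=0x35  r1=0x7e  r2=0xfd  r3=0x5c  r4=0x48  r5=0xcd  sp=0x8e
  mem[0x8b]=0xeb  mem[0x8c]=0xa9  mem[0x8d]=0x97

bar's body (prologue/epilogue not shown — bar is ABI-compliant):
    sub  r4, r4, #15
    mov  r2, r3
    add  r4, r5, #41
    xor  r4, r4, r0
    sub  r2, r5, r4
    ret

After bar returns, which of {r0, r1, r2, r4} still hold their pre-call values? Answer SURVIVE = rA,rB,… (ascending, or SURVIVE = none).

SURVIVE = r0,r1,r4

prologue: push r4 → mem[0x8d]=0x48, sp=0x8d
body[0] sub  r4, r4, #15 → r4=0x39
body[1] mov  r2, r3 → r2=0x5c
body[2] add  r4, r5, #41 → r4=0xf6
body[3] xor  r4, r4, r0 → r4=0xc3
body[4] sub  r2, r5, r4 → r2=0x0a
epilogue: pop r4=0x48, sp=0x8e
r0: callee-saved, written=False
r1: caller-saved, written=False
r2: caller-saved, written=True
r4: callee-saved, written=True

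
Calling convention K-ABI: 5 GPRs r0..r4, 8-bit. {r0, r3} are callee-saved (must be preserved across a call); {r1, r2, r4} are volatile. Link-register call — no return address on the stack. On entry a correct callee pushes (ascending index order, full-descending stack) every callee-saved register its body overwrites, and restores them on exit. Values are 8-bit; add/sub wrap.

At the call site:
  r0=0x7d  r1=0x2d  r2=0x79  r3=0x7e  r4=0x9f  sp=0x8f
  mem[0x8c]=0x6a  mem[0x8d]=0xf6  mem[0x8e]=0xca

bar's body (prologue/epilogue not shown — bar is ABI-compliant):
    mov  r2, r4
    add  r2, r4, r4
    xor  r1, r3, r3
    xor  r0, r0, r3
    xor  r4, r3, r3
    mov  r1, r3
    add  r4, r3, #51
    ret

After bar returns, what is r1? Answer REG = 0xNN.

prologue: push r0 -> mem[0x8e]=0x7d, sp=0x8e
body[0] mov  r2, r4 -> r2=0x9f
body[1] add  r2, r4, r4 -> r2=0x3e
body[2] xor  r1, r3, r3 -> r1=0x00
body[3] xor  r0, r0, r3 -> r0=0x03
body[4] xor  r4, r3, r3 -> r4=0x00
body[5] mov  r1, r3 -> r1=0x7e
body[6] add  r4, r3, #51 -> r4=0xb1
epilogue: pop r0=0x7d, sp=0x8f
r1 is caller-saved -> body value

REG = 0x7e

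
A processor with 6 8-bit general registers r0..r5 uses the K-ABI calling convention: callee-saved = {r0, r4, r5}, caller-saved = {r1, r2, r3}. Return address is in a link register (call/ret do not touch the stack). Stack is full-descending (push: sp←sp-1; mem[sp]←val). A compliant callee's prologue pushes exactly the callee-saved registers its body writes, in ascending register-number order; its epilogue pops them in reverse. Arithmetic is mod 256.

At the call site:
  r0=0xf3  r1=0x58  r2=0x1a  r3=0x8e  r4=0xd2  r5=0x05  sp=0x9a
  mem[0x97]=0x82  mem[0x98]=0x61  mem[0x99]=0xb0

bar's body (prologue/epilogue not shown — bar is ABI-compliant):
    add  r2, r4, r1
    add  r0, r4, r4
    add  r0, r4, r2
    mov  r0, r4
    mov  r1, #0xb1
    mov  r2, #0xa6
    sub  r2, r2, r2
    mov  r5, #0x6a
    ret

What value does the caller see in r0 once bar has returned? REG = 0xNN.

prologue: push r0 -> mem[0x99]=0xf3, sp=0x99
prologue: push r5 -> mem[0x98]=0x05, sp=0x98
body[0] add  r2, r4, r1 -> r2=0x2a
body[1] add  r0, r4, r4 -> r0=0xa4
body[2] add  r0, r4, r2 -> r0=0xfc
body[3] mov  r0, r4 -> r0=0xd2
body[4] mov  r1, #0xb1 -> r1=0xb1
body[5] mov  r2, #0xa6 -> r2=0xa6
body[6] sub  r2, r2, r2 -> r2=0x00
body[7] mov  r5, #0x6a -> r5=0x6a
epilogue: pop r5=0x05, sp=0x99
epilogue: pop r0=0xf3, sp=0x9a
r0 is callee-saved -> restored

REG = 0xf3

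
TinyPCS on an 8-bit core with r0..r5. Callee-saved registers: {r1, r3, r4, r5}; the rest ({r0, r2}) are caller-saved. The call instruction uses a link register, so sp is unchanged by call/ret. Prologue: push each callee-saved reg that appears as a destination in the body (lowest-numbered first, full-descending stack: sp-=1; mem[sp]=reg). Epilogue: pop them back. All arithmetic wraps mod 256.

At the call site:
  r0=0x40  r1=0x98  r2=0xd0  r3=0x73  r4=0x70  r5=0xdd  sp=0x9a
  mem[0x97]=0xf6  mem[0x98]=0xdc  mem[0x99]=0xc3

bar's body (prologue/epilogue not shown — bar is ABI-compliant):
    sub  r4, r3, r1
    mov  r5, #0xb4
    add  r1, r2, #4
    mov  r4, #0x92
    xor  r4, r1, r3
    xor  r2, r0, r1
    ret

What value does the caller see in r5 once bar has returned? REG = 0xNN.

prologue: push r1 -> mem[0x99]=0x98, sp=0x99
prologue: push r4 -> mem[0x98]=0x70, sp=0x98
prologue: push r5 -> mem[0x97]=0xdd, sp=0x97
body[0] sub  r4, r3, r1 -> r4=0xdb
body[1] mov  r5, #0xb4 -> r5=0xb4
body[2] add  r1, r2, #4 -> r1=0xd4
body[3] mov  r4, #0x92 -> r4=0x92
body[4] xor  r4, r1, r3 -> r4=0xa7
body[5] xor  r2, r0, r1 -> r2=0x94
epilogue: pop r5=0xdd, sp=0x98
epilogue: pop r4=0x70, sp=0x99
epilogue: pop r1=0x98, sp=0x9a
r5 is callee-saved -> restored

REG = 0xdd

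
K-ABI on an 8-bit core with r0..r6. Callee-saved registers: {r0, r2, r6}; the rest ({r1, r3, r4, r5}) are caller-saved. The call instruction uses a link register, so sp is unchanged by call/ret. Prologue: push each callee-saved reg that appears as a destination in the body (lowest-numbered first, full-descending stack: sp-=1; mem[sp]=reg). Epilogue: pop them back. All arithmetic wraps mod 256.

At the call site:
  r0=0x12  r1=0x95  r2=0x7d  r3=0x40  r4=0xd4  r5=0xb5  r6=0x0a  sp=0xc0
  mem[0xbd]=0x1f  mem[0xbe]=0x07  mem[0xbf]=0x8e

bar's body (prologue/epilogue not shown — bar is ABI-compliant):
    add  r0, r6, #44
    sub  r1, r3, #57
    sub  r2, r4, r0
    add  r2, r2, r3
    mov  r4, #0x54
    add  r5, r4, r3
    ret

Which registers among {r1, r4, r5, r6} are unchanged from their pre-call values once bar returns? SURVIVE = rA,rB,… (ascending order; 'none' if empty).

SURVIVE = r6

prologue: push r0 → mem[0xbf]=0x12, sp=0xbf
prologue: push r2 → mem[0xbe]=0x7d, sp=0xbe
body[0] add  r0, r6, #44 → r0=0x36
body[1] sub  r1, r3, #57 → r1=0x07
body[2] sub  r2, r4, r0 → r2=0x9e
body[3] add  r2, r2, r3 → r2=0xde
body[4] mov  r4, #0x54 → r4=0x54
body[5] add  r5, r4, r3 → r5=0x94
epilogue: pop r2=0x7d, sp=0xbf
epilogue: pop r0=0x12, sp=0xc0
r1: caller-saved, written=True
r4: caller-saved, written=True
r5: caller-saved, written=True
r6: callee-saved, written=False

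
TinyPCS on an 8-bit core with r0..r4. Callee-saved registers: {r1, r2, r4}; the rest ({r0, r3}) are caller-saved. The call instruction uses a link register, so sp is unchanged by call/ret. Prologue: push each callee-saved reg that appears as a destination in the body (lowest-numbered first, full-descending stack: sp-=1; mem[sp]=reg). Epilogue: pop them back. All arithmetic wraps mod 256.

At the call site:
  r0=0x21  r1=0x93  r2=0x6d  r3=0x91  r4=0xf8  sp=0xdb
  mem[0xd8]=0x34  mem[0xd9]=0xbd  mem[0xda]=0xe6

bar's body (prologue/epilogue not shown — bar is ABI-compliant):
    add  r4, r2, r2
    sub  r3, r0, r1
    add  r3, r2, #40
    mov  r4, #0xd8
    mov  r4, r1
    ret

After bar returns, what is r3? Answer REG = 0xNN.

prologue: push r4 → mem[0xda]=0xf8, sp=0xda
body[0] add  r4, r2, r2 → r4=0xda
body[1] sub  r3, r0, r1 → r3=0x8e
body[2] add  r3, r2, #40 → r3=0x95
body[3] mov  r4, #0xd8 → r4=0xd8
body[4] mov  r4, r1 → r4=0x93
epilogue: pop r4=0xf8, sp=0xdb
r3 is caller-saved → body value

REG = 0x95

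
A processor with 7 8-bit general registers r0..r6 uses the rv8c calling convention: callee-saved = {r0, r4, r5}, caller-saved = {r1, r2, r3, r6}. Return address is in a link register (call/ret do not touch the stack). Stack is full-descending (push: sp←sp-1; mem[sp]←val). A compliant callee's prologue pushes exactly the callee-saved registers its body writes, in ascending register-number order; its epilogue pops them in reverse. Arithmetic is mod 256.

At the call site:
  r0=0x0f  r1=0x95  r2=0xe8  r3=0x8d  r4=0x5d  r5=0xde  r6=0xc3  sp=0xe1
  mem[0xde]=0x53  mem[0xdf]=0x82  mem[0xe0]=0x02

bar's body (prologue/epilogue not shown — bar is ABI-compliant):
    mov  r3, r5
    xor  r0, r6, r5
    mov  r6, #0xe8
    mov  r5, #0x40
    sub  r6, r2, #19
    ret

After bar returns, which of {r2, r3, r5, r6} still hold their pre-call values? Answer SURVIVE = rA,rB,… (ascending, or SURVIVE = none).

prologue: push r0 -> mem[0xe0]=0x0f, sp=0xe0
prologue: push r5 -> mem[0xdf]=0xde, sp=0xdf
body[0] mov  r3, r5 -> r3=0xde
body[1] xor  r0, r6, r5 -> r0=0x1d
body[2] mov  r6, #0xe8 -> r6=0xe8
body[3] mov  r5, #0x40 -> r5=0x40
body[4] sub  r6, r2, #19 -> r6=0xd5
epilogue: pop r5=0xde, sp=0xe0
epilogue: pop r0=0x0f, sp=0xe1
r2: caller-saved, written=False
r3: caller-saved, written=True
r5: callee-saved, written=True
r6: caller-saved, written=True

SURVIVE = r2,r5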